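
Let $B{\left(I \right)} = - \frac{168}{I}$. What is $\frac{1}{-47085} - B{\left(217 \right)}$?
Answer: $\frac{1130009}{1459635} \approx 0.77417$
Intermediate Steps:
$\frac{1}{-47085} - B{\left(217 \right)} = \frac{1}{-47085} - - \frac{168}{217} = - \frac{1}{47085} - \left(-168\right) \frac{1}{217} = - \frac{1}{47085} - - \frac{24}{31} = - \frac{1}{47085} + \frac{24}{31} = \frac{1130009}{1459635}$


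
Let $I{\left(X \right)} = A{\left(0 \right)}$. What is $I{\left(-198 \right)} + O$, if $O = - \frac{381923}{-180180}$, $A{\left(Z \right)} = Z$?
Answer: $\frac{381923}{180180} \approx 2.1197$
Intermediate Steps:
$I{\left(X \right)} = 0$
$O = \frac{381923}{180180}$ ($O = \left(-381923\right) \left(- \frac{1}{180180}\right) = \frac{381923}{180180} \approx 2.1197$)
$I{\left(-198 \right)} + O = 0 + \frac{381923}{180180} = \frac{381923}{180180}$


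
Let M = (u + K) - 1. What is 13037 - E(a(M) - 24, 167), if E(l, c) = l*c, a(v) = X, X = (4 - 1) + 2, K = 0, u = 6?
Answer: 16210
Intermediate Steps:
X = 5 (X = 3 + 2 = 5)
M = 5 (M = (6 + 0) - 1 = 6 - 1 = 5)
a(v) = 5
E(l, c) = c*l
13037 - E(a(M) - 24, 167) = 13037 - 167*(5 - 24) = 13037 - 167*(-19) = 13037 - 1*(-3173) = 13037 + 3173 = 16210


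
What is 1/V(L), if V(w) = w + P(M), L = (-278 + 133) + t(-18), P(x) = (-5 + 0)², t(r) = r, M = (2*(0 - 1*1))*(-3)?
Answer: -1/138 ≈ -0.0072464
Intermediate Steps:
M = 6 (M = (2*(0 - 1))*(-3) = (2*(-1))*(-3) = -2*(-3) = 6)
P(x) = 25 (P(x) = (-5)² = 25)
L = -163 (L = (-278 + 133) - 18 = -145 - 18 = -163)
V(w) = 25 + w (V(w) = w + 25 = 25 + w)
1/V(L) = 1/(25 - 163) = 1/(-138) = -1/138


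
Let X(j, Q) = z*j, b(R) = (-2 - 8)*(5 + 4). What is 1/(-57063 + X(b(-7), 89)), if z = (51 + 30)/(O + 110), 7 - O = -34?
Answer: -151/8623803 ≈ -1.7510e-5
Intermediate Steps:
O = 41 (O = 7 - 1*(-34) = 7 + 34 = 41)
z = 81/151 (z = (51 + 30)/(41 + 110) = 81/151 ≈ 0.53642)
b(R) = -90 (b(R) = -10*9 = -90)
X(j, Q) = 81*j/151
1/(-57063 + X(b(-7), 89)) = 1/(-57063 + (81/151)*(-90)) = 1/(-57063 - 7290/151) = 1/(-8623803/151) = -151/8623803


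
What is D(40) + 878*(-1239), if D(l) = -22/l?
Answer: -21756851/20 ≈ -1.0878e+6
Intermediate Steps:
D(40) + 878*(-1239) = -22/40 + 878*(-1239) = -22*1/40 - 1087842 = -11/20 - 1087842 = -21756851/20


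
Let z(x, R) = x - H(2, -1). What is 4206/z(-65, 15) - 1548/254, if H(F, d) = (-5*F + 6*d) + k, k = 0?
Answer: -572088/6223 ≈ -91.931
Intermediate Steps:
H(F, d) = -5*F + 6*d (H(F, d) = (-5*F + 6*d) + 0 = -5*F + 6*d)
z(x, R) = 16 + x (z(x, R) = x - (-5*2 + 6*(-1)) = x - (-10 - 6) = x - 1*(-16) = x + 16 = 16 + x)
4206/z(-65, 15) - 1548/254 = 4206/(16 - 65) - 1548/254 = 4206/(-49) - 1548*1/254 = 4206*(-1/49) - 774/127 = -4206/49 - 774/127 = -572088/6223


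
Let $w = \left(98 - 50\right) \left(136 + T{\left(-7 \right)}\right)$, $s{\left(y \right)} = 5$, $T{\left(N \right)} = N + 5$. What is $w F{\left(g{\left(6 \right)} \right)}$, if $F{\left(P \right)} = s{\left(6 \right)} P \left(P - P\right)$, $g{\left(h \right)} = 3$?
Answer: $0$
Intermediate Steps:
$T{\left(N \right)} = 5 + N$
$F{\left(P \right)} = 0$ ($F{\left(P \right)} = 5 P \left(P - P\right) = 5 P 0 = 0$)
$w = 6432$ ($w = \left(98 - 50\right) \left(136 + \left(5 - 7\right)\right) = 48 \left(136 - 2\right) = 48 \cdot 134 = 6432$)
$w F{\left(g{\left(6 \right)} \right)} = 6432 \cdot 0 = 0$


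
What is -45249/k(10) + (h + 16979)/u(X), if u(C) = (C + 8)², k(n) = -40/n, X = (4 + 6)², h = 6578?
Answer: 131969641/11664 ≈ 11314.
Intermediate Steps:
X = 100 (X = 10² = 100)
u(C) = (8 + C)²
-45249/k(10) + (h + 16979)/u(X) = -45249/((-40/10)) + (6578 + 16979)/((8 + 100)²) = -45249/((-40*⅒)) + 23557/(108²) = -45249/(-4) + 23557/11664 = -45249*(-¼) + 23557*(1/11664) = 45249/4 + 23557/11664 = 131969641/11664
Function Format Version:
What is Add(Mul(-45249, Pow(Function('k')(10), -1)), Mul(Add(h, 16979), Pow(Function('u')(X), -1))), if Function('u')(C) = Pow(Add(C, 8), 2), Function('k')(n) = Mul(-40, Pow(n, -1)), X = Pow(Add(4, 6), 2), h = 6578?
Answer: Rational(131969641, 11664) ≈ 11314.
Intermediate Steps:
X = 100 (X = Pow(10, 2) = 100)
Function('u')(C) = Pow(Add(8, C), 2)
Add(Mul(-45249, Pow(Function('k')(10), -1)), Mul(Add(h, 16979), Pow(Function('u')(X), -1))) = Add(Mul(-45249, Pow(Mul(-40, Pow(10, -1)), -1)), Mul(Add(6578, 16979), Pow(Pow(Add(8, 100), 2), -1))) = Add(Mul(-45249, Pow(Mul(-40, Rational(1, 10)), -1)), Mul(23557, Pow(Pow(108, 2), -1))) = Add(Mul(-45249, Pow(-4, -1)), Mul(23557, Pow(11664, -1))) = Add(Mul(-45249, Rational(-1, 4)), Mul(23557, Rational(1, 11664))) = Add(Rational(45249, 4), Rational(23557, 11664)) = Rational(131969641, 11664)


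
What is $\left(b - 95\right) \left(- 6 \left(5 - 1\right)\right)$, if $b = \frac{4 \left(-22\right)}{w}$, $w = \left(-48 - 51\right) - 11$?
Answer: $\frac{11304}{5} \approx 2260.8$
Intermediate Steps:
$w = -110$ ($w = -99 - 11 = -110$)
$b = \frac{4}{5}$ ($b = \frac{4 \left(-22\right)}{-110} = \left(-88\right) \left(- \frac{1}{110}\right) = \frac{4}{5} \approx 0.8$)
$\left(b - 95\right) \left(- 6 \left(5 - 1\right)\right) = \left(\frac{4}{5} - 95\right) \left(- 6 \left(5 - 1\right)\right) = - \frac{471 \left(\left(-6\right) 4\right)}{5} = \left(- \frac{471}{5}\right) \left(-24\right) = \frac{11304}{5}$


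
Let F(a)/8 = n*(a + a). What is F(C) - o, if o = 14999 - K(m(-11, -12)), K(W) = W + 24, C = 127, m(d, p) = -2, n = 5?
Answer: -4817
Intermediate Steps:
K(W) = 24 + W
F(a) = 80*a (F(a) = 8*(5*(a + a)) = 8*(5*(2*a)) = 8*(10*a) = 80*a)
o = 14977 (o = 14999 - (24 - 2) = 14999 - 1*22 = 14999 - 22 = 14977)
F(C) - o = 80*127 - 1*14977 = 10160 - 14977 = -4817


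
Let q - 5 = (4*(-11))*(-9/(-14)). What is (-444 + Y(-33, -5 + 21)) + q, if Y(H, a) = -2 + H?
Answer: -3516/7 ≈ -502.29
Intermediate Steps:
q = -163/7 (q = 5 + (4*(-11))*(-9/(-14)) = 5 - (-396)*(-1)/14 = 5 - 44*9/14 = 5 - 198/7 = -163/7 ≈ -23.286)
(-444 + Y(-33, -5 + 21)) + q = (-444 + (-2 - 33)) - 163/7 = (-444 - 35) - 163/7 = -479 - 163/7 = -3516/7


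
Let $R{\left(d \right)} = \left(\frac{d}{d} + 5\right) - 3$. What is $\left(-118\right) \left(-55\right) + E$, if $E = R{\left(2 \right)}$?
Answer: $6493$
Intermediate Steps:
$R{\left(d \right)} = 3$ ($R{\left(d \right)} = \left(1 + 5\right) - 3 = 6 - 3 = 3$)
$E = 3$
$\left(-118\right) \left(-55\right) + E = \left(-118\right) \left(-55\right) + 3 = 6490 + 3 = 6493$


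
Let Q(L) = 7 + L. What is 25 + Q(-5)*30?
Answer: 85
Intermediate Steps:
25 + Q(-5)*30 = 25 + (7 - 5)*30 = 25 + 2*30 = 25 + 60 = 85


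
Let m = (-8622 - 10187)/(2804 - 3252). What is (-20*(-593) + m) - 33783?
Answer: -1400385/64 ≈ -21881.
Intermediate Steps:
m = 2687/64 (m = -18809/(-448) = -18809*(-1/448) = 2687/64 ≈ 41.984)
(-20*(-593) + m) - 33783 = (-20*(-593) + 2687/64) - 33783 = (11860 + 2687/64) - 33783 = 761727/64 - 33783 = -1400385/64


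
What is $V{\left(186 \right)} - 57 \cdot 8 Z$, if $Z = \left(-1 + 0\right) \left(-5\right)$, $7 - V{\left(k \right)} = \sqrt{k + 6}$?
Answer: $-2273 - 8 \sqrt{3} \approx -2286.9$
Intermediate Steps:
$V{\left(k \right)} = 7 - \sqrt{6 + k}$ ($V{\left(k \right)} = 7 - \sqrt{k + 6} = 7 - \sqrt{6 + k}$)
$Z = 5$ ($Z = \left(-1\right) \left(-5\right) = 5$)
$V{\left(186 \right)} - 57 \cdot 8 Z = \left(7 - \sqrt{6 + 186}\right) - 57 \cdot 8 \cdot 5 = \left(7 - \sqrt{192}\right) - 456 \cdot 5 = \left(7 - 8 \sqrt{3}\right) - 2280 = -2273 - 8 \sqrt{3}$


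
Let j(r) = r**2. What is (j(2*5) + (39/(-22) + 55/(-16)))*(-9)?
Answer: -150147/176 ≈ -853.11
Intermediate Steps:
(j(2*5) + (39/(-22) + 55/(-16)))*(-9) = ((2*5)**2 + (39/(-22) + 55/(-16)))*(-9) = (10**2 + (39*(-1/22) + 55*(-1/16)))*(-9) = (100 + (-39/22 - 55/16))*(-9) = (100 - 917/176)*(-9) = (16683/176)*(-9) = -150147/176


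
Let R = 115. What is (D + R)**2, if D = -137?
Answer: 484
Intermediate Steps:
(D + R)**2 = (-137 + 115)**2 = (-22)**2 = 484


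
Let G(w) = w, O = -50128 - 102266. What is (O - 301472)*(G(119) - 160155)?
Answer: 72634899176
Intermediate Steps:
O = -152394
(O - 301472)*(G(119) - 160155) = (-152394 - 301472)*(119 - 160155) = -453866*(-160036) = 72634899176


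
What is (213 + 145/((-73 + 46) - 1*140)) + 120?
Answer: 55466/167 ≈ 332.13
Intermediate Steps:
(213 + 145/((-73 + 46) - 1*140)) + 120 = (213 + 145/(-27 - 140)) + 120 = (213 + 145/(-167)) + 120 = (213 + 145*(-1/167)) + 120 = (213 - 145/167) + 120 = 35426/167 + 120 = 55466/167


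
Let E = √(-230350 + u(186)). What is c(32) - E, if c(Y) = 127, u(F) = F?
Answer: 127 - 2*I*√57541 ≈ 127.0 - 479.75*I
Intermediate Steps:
E = 2*I*√57541 (E = √(-230350 + 186) = √(-230164) = 2*I*√57541 ≈ 479.75*I)
c(32) - E = 127 - 2*I*√57541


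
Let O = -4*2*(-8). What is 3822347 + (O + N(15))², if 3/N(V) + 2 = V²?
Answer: 190285269588/49729 ≈ 3.8264e+6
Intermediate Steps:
O = 64 (O = -8*(-8) = 64)
N(V) = 3/(-2 + V²)
3822347 + (O + N(15))² = 3822347 + (64 + 3/(-2 + 15²))² = 3822347 + (64 + 3/(-2 + 225))² = 3822347 + (64 + 3/223)² = 3822347 + (14275/223)² = 3822347 + 203775625/49729 = 190285269588/49729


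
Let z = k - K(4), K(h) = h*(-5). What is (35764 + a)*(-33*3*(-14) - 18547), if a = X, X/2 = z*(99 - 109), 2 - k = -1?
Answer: -605851944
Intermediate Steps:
K(h) = -5*h
k = 3 (k = 2 - 1*(-1) = 2 + 1 = 3)
z = 23 (z = 3 - (-5)*4 = 3 - 1*(-20) = 3 + 20 = 23)
X = -460 (X = 2*(23*(99 - 109)) = 2*(23*(-10)) = 2*(-230) = -460)
a = -460
(35764 + a)*(-33*3*(-14) - 18547) = (35764 - 460)*(-33*3*(-14) - 18547) = 35304*(-99*(-14) - 18547) = 35304*(1386 - 18547) = 35304*(-17161) = -605851944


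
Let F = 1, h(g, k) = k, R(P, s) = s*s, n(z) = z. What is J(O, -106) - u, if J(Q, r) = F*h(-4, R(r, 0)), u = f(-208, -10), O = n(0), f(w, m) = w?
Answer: 208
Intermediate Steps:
R(P, s) = s²
O = 0
u = -208
J(Q, r) = 0 (J(Q, r) = 1*0² = 1*0 = 0)
J(O, -106) - u = 0 - 1*(-208) = 0 + 208 = 208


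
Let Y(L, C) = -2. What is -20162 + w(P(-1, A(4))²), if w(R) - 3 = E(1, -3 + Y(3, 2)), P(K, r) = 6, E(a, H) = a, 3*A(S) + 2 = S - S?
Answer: -20158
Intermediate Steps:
A(S) = -⅔ (A(S) = -⅔ + (S - S)/3 = -⅔ + (⅓)*0 = -⅔ + 0 = -⅔)
w(R) = 4 (w(R) = 3 + 1 = 4)
-20162 + w(P(-1, A(4))²) = -20162 + 4 = -20158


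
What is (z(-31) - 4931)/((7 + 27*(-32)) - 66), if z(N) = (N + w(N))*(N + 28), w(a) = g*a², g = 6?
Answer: 22136/923 ≈ 23.983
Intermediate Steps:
w(a) = 6*a²
z(N) = (28 + N)*(N + 6*N²) (z(N) = (N + 6*N²)*(N + 28) = (N + 6*N²)*(28 + N) = (28 + N)*(N + 6*N²))
(z(-31) - 4931)/((7 + 27*(-32)) - 66) = (-31*(28 + 6*(-31)² + 169*(-31)) - 4931)/((7 + 27*(-32)) - 66) = (-31*(28 + 6*961 - 5239) - 4931)/((7 - 864) - 66) = (-31*(28 + 5766 - 5239) - 4931)/(-857 - 66) = (-31*555 - 4931)/(-923) = (-17205 - 4931)*(-1/923) = -22136*(-1/923) = 22136/923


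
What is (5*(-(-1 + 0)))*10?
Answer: 50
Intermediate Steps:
(5*(-(-1 + 0)))*10 = (5*(-1*(-1)))*10 = (5*1)*10 = 5*10 = 50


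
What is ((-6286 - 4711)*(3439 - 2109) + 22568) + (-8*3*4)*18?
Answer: -14605170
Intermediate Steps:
((-6286 - 4711)*(3439 - 2109) + 22568) + (-8*3*4)*18 = (-10997*1330 + 22568) - 24*4*18 = (-14626010 + 22568) - 96*18 = -14603442 - 1728 = -14605170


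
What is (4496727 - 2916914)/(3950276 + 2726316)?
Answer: 1579813/6676592 ≈ 0.23662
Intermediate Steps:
(4496727 - 2916914)/(3950276 + 2726316) = 1579813/6676592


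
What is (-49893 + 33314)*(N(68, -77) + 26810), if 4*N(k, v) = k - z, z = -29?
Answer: -1779540123/4 ≈ -4.4488e+8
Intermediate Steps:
N(k, v) = 29/4 + k/4 (N(k, v) = (k - 1*(-29))/4 = (k + 29)/4 = (29 + k)/4 = 29/4 + k/4)
(-49893 + 33314)*(N(68, -77) + 26810) = (-49893 + 33314)*((29/4 + (¼)*68) + 26810) = -16579*((29/4 + 17) + 26810) = -16579*(97/4 + 26810) = -16579*107337/4 = -1779540123/4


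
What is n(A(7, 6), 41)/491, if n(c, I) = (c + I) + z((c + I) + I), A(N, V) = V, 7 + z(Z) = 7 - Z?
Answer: -41/491 ≈ -0.083503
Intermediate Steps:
z(Z) = -Z (z(Z) = -7 + (7 - Z) = -Z)
n(c, I) = -I (n(c, I) = (c + I) - ((c + I) + I) = (I + c) - ((I + c) + I) = (I + c) - (c + 2*I) = (I + c) + (-c - 2*I) = -I)
n(A(7, 6), 41)/491 = -1*41/491 = -41*1/491 = -41/491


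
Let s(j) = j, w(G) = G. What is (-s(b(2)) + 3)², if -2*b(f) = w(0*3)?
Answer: 9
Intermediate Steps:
b(f) = 0 (b(f) = -0*3 = -½*0 = 0)
(-s(b(2)) + 3)² = (-1*0 + 3)² = (0 + 3)² = 3² = 9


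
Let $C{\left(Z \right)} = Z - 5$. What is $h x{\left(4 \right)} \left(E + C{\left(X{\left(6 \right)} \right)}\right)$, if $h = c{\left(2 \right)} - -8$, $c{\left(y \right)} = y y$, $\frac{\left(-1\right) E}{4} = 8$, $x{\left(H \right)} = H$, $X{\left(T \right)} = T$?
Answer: $-1488$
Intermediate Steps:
$E = -32$ ($E = \left(-4\right) 8 = -32$)
$c{\left(y \right)} = y^{2}$
$C{\left(Z \right)} = -5 + Z$
$h = 12$ ($h = 2^{2} - -8 = 4 + 8 = 12$)
$h x{\left(4 \right)} \left(E + C{\left(X{\left(6 \right)} \right)}\right) = 12 \cdot 4 \left(-32 + \left(-5 + 6\right)\right) = 48 \left(-32 + 1\right) = 48 \left(-31\right) = -1488$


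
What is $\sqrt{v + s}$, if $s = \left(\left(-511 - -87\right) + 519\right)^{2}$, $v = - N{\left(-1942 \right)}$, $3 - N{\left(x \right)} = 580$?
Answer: $\sqrt{9602} \approx 97.99$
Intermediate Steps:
$N{\left(x \right)} = -577$ ($N{\left(x \right)} = 3 - 580 = -577$)
$v = 577$ ($v = \left(-1\right) \left(-577\right) = 577$)
$s = 9025$ ($s = \left(\left(-511 + 87\right) + 519\right)^{2} = \left(-424 + 519\right)^{2} = 95^{2} = 9025$)
$\sqrt{v + s} = \sqrt{577 + 9025} = \sqrt{9602}$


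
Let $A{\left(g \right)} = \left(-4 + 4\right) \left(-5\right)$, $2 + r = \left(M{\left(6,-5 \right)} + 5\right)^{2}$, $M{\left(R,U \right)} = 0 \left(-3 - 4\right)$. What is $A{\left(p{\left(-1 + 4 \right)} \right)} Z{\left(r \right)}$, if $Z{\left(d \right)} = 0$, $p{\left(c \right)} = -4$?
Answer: $0$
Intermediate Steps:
$M{\left(R,U \right)} = 0$ ($M{\left(R,U \right)} = 0 \left(-7\right) = 0$)
$r = 23$ ($r = -2 + \left(0 + 5\right)^{2} = -2 + 5^{2} = -2 + 25 = 23$)
$A{\left(g \right)} = 0$ ($A{\left(g \right)} = 0 \left(-5\right) = 0$)
$A{\left(p{\left(-1 + 4 \right)} \right)} Z{\left(r \right)} = 0 \cdot 0 = 0$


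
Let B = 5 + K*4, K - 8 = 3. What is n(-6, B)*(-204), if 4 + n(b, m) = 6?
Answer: -408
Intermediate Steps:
K = 11 (K = 8 + 3 = 11)
B = 49 (B = 5 + 11*4 = 5 + 44 = 49)
n(b, m) = 2 (n(b, m) = -4 + 6 = 2)
n(-6, B)*(-204) = 2*(-204) = -408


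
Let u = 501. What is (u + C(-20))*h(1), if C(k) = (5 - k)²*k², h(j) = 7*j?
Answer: 1753507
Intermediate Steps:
C(k) = k²*(5 - k)²
(u + C(-20))*h(1) = (501 + (-20)²*(-5 - 20)²)*(7*1) = (501 + 400*(-25)²)*7 = (501 + 400*625)*7 = (501 + 250000)*7 = 250501*7 = 1753507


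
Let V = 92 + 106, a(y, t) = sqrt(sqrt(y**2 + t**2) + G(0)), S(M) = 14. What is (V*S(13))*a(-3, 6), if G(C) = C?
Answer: 2772*sqrt(3)*5**(1/4) ≈ 7179.5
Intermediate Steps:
a(y, t) = (t**2 + y**2)**(1/4) (a(y, t) = sqrt(sqrt(y**2 + t**2) + 0) = sqrt(sqrt(t**2 + y**2) + 0) = sqrt(sqrt(t**2 + y**2)) = (t**2 + y**2)**(1/4))
V = 198
(V*S(13))*a(-3, 6) = (198*14)*(6**2 + (-3)**2)**(1/4) = 2772*(36 + 9)**(1/4) = 2772*45**(1/4) = 2772*(sqrt(3)*5**(1/4)) = 2772*sqrt(3)*5**(1/4)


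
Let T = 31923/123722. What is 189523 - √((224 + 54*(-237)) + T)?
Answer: 189523 - I*√192467944335610/123722 ≈ 1.8952e+5 - 112.13*I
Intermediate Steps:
T = 31923/123722 (T = 31923*(1/123722) = 31923/123722 ≈ 0.25802)
189523 - √((224 + 54*(-237)) + T) = 189523 - √((224 + 54*(-237)) + 31923/123722) = 189523 - √((224 - 12798) + 31923/123722) = 189523 - √(-12574 + 31923/123722) = 189523 - √(-1555648505/123722) = 189523 - I*√192467944335610/123722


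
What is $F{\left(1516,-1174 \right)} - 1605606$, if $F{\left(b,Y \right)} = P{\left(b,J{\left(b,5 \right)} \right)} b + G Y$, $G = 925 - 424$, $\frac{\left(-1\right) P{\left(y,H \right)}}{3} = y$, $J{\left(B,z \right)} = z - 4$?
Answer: $-9088548$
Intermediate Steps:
$J{\left(B,z \right)} = -4 + z$
$P{\left(y,H \right)} = - 3 y$
$G = 501$
$F{\left(b,Y \right)} = - 3 b^{2} + 501 Y$ ($F{\left(b,Y \right)} = - 3 b b + 501 Y = - 3 b^{2} + 501 Y$)
$F{\left(1516,-1174 \right)} - 1605606 = \left(- 3 \cdot 1516^{2} + 501 \left(-1174\right)\right) - 1605606 = \left(\left(-3\right) 2298256 - 588174\right) - 1605606 = \left(-6894768 - 588174\right) - 1605606 = -7482942 - 1605606 = -9088548$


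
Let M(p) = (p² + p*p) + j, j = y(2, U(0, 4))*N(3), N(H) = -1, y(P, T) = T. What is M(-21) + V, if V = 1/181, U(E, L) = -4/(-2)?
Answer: 159281/181 ≈ 880.01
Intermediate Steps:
U(E, L) = 2 (U(E, L) = -4*(-½) = 2)
j = -2 (j = 2*(-1) = -2)
V = 1/181 ≈ 0.0055249
M(p) = -2 + 2*p² (M(p) = (p² + p*p) - 2 = (p² + p²) - 2 = 2*p² - 2 = -2 + 2*p²)
M(-21) + V = (-2 + 2*(-21)²) + 1/181 = (-2 + 2*441) + 1/181 = (-2 + 882) + 1/181 = 880 + 1/181 = 159281/181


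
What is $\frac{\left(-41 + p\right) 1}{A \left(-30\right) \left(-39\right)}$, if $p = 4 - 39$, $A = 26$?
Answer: $- \frac{19}{7605} \approx -0.0024984$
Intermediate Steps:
$p = -35$ ($p = 4 - 39 = -35$)
$\frac{\left(-41 + p\right) 1}{A \left(-30\right) \left(-39\right)} = \frac{\left(-41 - 35\right) 1}{26 \left(-30\right) \left(-39\right)} = \frac{\left(-76\right) 1}{\left(-780\right) \left(-39\right)} = - \frac{76}{30420} = \left(-76\right) \frac{1}{30420} = - \frac{19}{7605}$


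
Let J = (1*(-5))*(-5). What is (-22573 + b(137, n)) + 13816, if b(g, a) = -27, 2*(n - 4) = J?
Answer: -8784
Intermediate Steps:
J = 25 (J = -5*(-5) = 25)
n = 33/2 (n = 4 + (½)*25 = 4 + 25/2 = 33/2 ≈ 16.500)
(-22573 + b(137, n)) + 13816 = (-22573 - 27) + 13816 = -22600 + 13816 = -8784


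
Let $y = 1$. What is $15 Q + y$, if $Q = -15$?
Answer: $-224$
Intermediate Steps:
$15 Q + y = 15 \left(-15\right) + 1 = -225 + 1 = -224$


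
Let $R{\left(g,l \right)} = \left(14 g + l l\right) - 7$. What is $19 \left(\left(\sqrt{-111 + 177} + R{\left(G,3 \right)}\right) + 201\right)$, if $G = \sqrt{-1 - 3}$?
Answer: $3857 + 19 \sqrt{66} + 532 i \approx 4011.4 + 532.0 i$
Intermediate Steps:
$G = 2 i$ ($G = \sqrt{-4} = 2 i \approx 2.0 i$)
$R{\left(g,l \right)} = -7 + l^{2} + 14 g$ ($R{\left(g,l \right)} = \left(14 g + l^{2}\right) - 7 = \left(l^{2} + 14 g\right) - 7 = -7 + l^{2} + 14 g$)
$19 \left(\left(\sqrt{-111 + 177} + R{\left(G,3 \right)}\right) + 201\right) = 19 \left(\left(\sqrt{-111 + 177} + \left(-7 + 3^{2} + 14 \cdot 2 i\right)\right) + 201\right) = 19 \left(\left(\sqrt{66} + \left(-7 + 9 + 28 i\right)\right) + 201\right) = 19 \left(\left(\sqrt{66} + \left(2 + 28 i\right)\right) + 201\right) = 19 \left(\left(2 + \sqrt{66} + 28 i\right) + 201\right) = 19 \left(203 + \sqrt{66} + 28 i\right) = 3857 + 19 \sqrt{66} + 532 i$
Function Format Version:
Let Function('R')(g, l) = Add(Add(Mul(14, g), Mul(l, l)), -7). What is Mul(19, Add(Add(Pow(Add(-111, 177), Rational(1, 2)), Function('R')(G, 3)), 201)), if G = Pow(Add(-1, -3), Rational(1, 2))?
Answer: Add(3857, Mul(19, Pow(66, Rational(1, 2))), Mul(532, I)) ≈ Add(4011.4, Mul(532.00, I))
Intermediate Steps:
G = Mul(2, I) (G = Pow(-4, Rational(1, 2)) = Mul(2, I) ≈ Mul(2.0000, I))
Function('R')(g, l) = Add(-7, Pow(l, 2), Mul(14, g)) (Function('R')(g, l) = Add(Add(Mul(14, g), Pow(l, 2)), -7) = Add(Add(Pow(l, 2), Mul(14, g)), -7) = Add(-7, Pow(l, 2), Mul(14, g)))
Mul(19, Add(Add(Pow(Add(-111, 177), Rational(1, 2)), Function('R')(G, 3)), 201)) = Mul(19, Add(Add(Pow(Add(-111, 177), Rational(1, 2)), Add(-7, Pow(3, 2), Mul(14, Mul(2, I)))), 201)) = Mul(19, Add(Add(Pow(66, Rational(1, 2)), Add(-7, 9, Mul(28, I))), 201)) = Mul(19, Add(Add(Pow(66, Rational(1, 2)), Add(2, Mul(28, I))), 201)) = Mul(19, Add(Add(2, Pow(66, Rational(1, 2)), Mul(28, I)), 201)) = Mul(19, Add(203, Pow(66, Rational(1, 2)), Mul(28, I))) = Add(3857, Mul(19, Pow(66, Rational(1, 2))), Mul(532, I))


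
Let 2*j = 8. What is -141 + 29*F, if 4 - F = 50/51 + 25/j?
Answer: -47875/204 ≈ -234.68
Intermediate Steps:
j = 4 (j = (½)*8 = 4)
F = -659/204 (F = 4 - (50/51 + 25/4) = 4 - 1*1475/204 = 4 - 1475/204 = -659/204 ≈ -3.2304)
-141 + 29*F = -141 + 29*(-659/204) = -141 - 19111/204 = -47875/204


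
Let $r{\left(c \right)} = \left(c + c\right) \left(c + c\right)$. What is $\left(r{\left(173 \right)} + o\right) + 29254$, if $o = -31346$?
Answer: $117624$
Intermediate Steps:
$r{\left(c \right)} = 4 c^{2}$ ($r{\left(c \right)} = 2 c 2 c = 4 c^{2}$)
$\left(r{\left(173 \right)} + o\right) + 29254 = \left(4 \cdot 173^{2} - 31346\right) + 29254 = \left(4 \cdot 29929 - 31346\right) + 29254 = \left(119716 - 31346\right) + 29254 = 88370 + 29254 = 117624$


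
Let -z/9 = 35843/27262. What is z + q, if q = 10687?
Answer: 291026407/27262 ≈ 10675.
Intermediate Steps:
z = -322587/27262 ≈ -11.833
z + q = -322587/27262 + 10687 = 291026407/27262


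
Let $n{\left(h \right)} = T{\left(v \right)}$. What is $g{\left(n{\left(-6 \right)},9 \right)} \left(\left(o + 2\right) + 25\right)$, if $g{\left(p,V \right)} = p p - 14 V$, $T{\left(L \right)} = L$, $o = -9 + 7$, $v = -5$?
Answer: $-2525$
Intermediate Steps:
$o = -2$
$n{\left(h \right)} = -5$
$g{\left(p,V \right)} = p^{2} - 14 V$
$g{\left(n{\left(-6 \right)},9 \right)} \left(\left(o + 2\right) + 25\right) = \left(\left(-5\right)^{2} - 126\right) \left(\left(-2 + 2\right) + 25\right) = \left(25 - 126\right) \left(0 + 25\right) = \left(-101\right) 25 = -2525$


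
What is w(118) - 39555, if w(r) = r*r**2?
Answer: 1603477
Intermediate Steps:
w(r) = r**3
w(118) - 39555 = 118**3 - 39555 = 1643032 - 39555 = 1603477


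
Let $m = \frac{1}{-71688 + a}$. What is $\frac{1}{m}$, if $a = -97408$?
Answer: $-169096$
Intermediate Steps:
$m = - \frac{1}{169096}$ ($m = \frac{1}{-71688 - 97408} = \frac{1}{-169096} = - \frac{1}{169096} \approx -5.9138 \cdot 10^{-6}$)
$\frac{1}{m} = \frac{1}{- \frac{1}{169096}} = -169096$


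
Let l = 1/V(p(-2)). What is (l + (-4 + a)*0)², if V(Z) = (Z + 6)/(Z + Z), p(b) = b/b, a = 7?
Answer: 4/49 ≈ 0.081633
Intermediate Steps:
p(b) = 1
V(Z) = (6 + Z)/(2*Z) (V(Z) = (6 + Z)/((2*Z)) = (6 + Z)*(1/(2*Z)) = (6 + Z)/(2*Z))
l = 2/7 (l = 1/((½)*(6 + 1)/1) = 1/((½)*1*7) = 1/(7/2) = 2/7 ≈ 0.28571)
(l + (-4 + a)*0)² = (2/7 + (-4 + 7)*0)² = (2/7 + 3*0)² = (2/7 + 0)² = (2/7)² = 4/49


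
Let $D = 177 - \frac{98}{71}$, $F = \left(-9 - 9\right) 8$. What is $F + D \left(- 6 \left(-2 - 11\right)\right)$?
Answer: $\frac{962358}{71} \approx 13554.0$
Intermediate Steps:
$F = -144$ ($F = \left(-18\right) 8 = -144$)
$D = \frac{12469}{71}$ ($D = 177 - 98 \cdot \frac{1}{71} = 177 - \frac{98}{71} = \frac{12469}{71} \approx 175.62$)
$F + D \left(- 6 \left(-2 - 11\right)\right) = -144 + \frac{12469 \left(- 6 \left(-2 - 11\right)\right)}{71} = -144 + \frac{12469 \left(\left(-6\right) \left(-13\right)\right)}{71} = -144 + \frac{12469}{71} \cdot 78 = -144 + \frac{972582}{71} = \frac{962358}{71}$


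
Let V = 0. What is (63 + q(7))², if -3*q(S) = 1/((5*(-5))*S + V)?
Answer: 1094021776/275625 ≈ 3969.2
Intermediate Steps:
q(S) = 1/(75*S) (q(S) = -1/(3*((5*(-5))*S + 0)) = -1/(3*(-25*S + 0)) = -(-1/(25*S))/3 = -(-1)/(75*S) = 1/(75*S))
(63 + q(7))² = (63 + (1/75)/7)² = (63 + (1/75)*(⅐))² = (63 + 1/525)² = (33076/525)² = 1094021776/275625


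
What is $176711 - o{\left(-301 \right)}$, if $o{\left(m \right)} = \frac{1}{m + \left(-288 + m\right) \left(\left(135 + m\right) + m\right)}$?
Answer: $\frac{48553467781}{274762} \approx 1.7671 \cdot 10^{5}$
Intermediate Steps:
$o{\left(m \right)} = \frac{1}{m + \left(-288 + m\right) \left(135 + 2 m\right)}$
$176711 - o{\left(-301 \right)} = 176711 - \frac{1}{2 \left(-19440 + \left(-301\right)^{2} - -66220\right)} = 176711 - \frac{1}{2 \left(-19440 + 90601 + 66220\right)} = 176711 - \frac{1}{2 \cdot 137381} = 176711 - \frac{1}{2} \cdot \frac{1}{137381} = 176711 - \frac{1}{274762} = \frac{48553467781}{274762}$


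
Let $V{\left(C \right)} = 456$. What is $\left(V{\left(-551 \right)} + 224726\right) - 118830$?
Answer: $106352$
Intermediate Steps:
$\left(V{\left(-551 \right)} + 224726\right) - 118830 = \left(456 + 224726\right) - 118830 = 225182 - 118830 = 106352$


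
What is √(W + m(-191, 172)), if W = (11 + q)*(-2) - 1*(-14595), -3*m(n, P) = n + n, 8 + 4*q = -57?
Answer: √530382/6 ≈ 121.38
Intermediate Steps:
q = -65/4 (q = -2 + (¼)*(-57) = -2 - 57/4 = -65/4 ≈ -16.250)
m(n, P) = -2*n/3 (m(n, P) = -(n + n)/3 = -2*n/3)
W = 29211/2 (W = (11 - 65/4)*(-2) - 1*(-14595) = -21/4*(-2) + 14595 = 21/2 + 14595 = 29211/2 ≈ 14606.)
√(W + m(-191, 172)) = √(29211/2 - ⅔*(-191)) = √(29211/2 + 382/3) = √(88397/6) = √530382/6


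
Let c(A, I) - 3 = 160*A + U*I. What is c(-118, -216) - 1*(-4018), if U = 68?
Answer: -29547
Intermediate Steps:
c(A, I) = 3 + 68*I + 160*A (c(A, I) = 3 + (160*A + 68*I) = 3 + (68*I + 160*A) = 3 + 68*I + 160*A)
c(-118, -216) - 1*(-4018) = (3 + 68*(-216) + 160*(-118)) - 1*(-4018) = (3 - 14688 - 18880) + 4018 = -33565 + 4018 = -29547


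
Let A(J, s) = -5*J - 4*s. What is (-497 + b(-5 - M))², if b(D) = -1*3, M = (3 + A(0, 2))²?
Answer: 250000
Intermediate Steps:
M = 25 (M = (3 + (-5*0 - 4*2))² = (3 + (0 - 8))² = (3 - 8)² = (-5)² = 25)
b(D) = -3
(-497 + b(-5 - M))² = (-497 - 3)² = (-500)² = 250000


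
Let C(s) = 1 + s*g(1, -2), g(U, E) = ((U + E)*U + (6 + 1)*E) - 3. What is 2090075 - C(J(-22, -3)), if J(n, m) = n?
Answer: 2089678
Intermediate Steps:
g(U, E) = -3 + 7*E + U*(E + U) (g(U, E) = ((E + U)*U + 7*E) - 3 = (U*(E + U) + 7*E) - 3 = (7*E + U*(E + U)) - 3 = -3 + 7*E + U*(E + U))
C(s) = 1 - 18*s (C(s) = 1 + s*(-3 + 1² + 7*(-2) - 2*1) = 1 + s*(-3 + 1 - 14 - 2) = 1 + s*(-18) = 1 - 18*s)
2090075 - C(J(-22, -3)) = 2090075 - (1 - 18*(-22)) = 2090075 - (1 + 396) = 2090075 - 1*397 = 2090075 - 397 = 2089678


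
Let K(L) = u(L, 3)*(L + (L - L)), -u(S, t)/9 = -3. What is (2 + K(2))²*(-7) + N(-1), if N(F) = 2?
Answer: -21950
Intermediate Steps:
u(S, t) = 27 (u(S, t) = -9*(-3) = 27)
K(L) = 27*L (K(L) = 27*(L + (L - L)) = 27*(L + 0) = 27*L)
(2 + K(2))²*(-7) + N(-1) = (2 + 27*2)²*(-7) + 2 = (2 + 54)²*(-7) + 2 = 56²*(-7) + 2 = 3136*(-7) + 2 = -21952 + 2 = -21950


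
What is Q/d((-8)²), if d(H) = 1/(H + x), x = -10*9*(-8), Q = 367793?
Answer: 288349712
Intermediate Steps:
x = 720 (x = -90*(-8) = 720)
d(H) = 1/(720 + H) (d(H) = 1/(H + 720) = 1/(720 + H))
Q/d((-8)²) = 367793/(1/(720 + (-8)²)) = 367793/(1/(720 + 64)) = 367793/(1/784) = 367793*784 = 288349712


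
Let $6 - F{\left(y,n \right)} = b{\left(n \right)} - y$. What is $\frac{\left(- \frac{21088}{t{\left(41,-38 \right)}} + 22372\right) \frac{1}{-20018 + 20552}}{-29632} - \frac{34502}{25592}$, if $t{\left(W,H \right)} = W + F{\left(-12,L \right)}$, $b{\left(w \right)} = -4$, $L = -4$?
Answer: $- \frac{666047714897}{493538546592} \approx -1.3495$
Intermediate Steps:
$F{\left(y,n \right)} = 10 + y$ ($F{\left(y,n \right)} = 6 - \left(-4 - y\right) = 6 + \left(4 + y\right) = 10 + y$)
$t{\left(W,H \right)} = -2 + W$ ($t{\left(W,H \right)} = W + \left(10 - 12\right) = W - 2 = -2 + W$)
$\frac{\left(- \frac{21088}{t{\left(41,-38 \right)}} + 22372\right) \frac{1}{-20018 + 20552}}{-29632} - \frac{34502}{25592} = \frac{\left(- \frac{21088}{-2 + 41} + 22372\right) \frac{1}{-20018 + 20552}}{-29632} - \frac{34502}{25592} = \frac{- \frac{21088}{39} + 22372}{534} \left(- \frac{1}{29632}\right) - \frac{17251}{12796} = \left(\left(-21088\right) \frac{1}{39} + 22372\right) \frac{1}{534} \left(- \frac{1}{29632}\right) - \frac{17251}{12796} = \left(- \frac{21088}{39} + 22372\right) \frac{1}{534} \left(- \frac{1}{29632}\right) - \frac{17251}{12796} = \frac{851420}{39} \cdot \frac{1}{534} \left(- \frac{1}{29632}\right) - \frac{17251}{12796} = \frac{425710}{10413} \left(- \frac{1}{29632}\right) - \frac{17251}{12796} = - \frac{212855}{154279008} - \frac{17251}{12796} = - \frac{666047714897}{493538546592}$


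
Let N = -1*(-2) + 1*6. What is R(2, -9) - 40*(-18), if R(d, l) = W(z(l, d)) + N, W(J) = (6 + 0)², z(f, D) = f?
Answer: 764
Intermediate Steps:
N = 8 (N = 2 + 6 = 8)
W(J) = 36 (W(J) = 6² = 36)
R(d, l) = 44 (R(d, l) = 36 + 8 = 44)
R(2, -9) - 40*(-18) = 44 - 40*(-18) = 44 + 720 = 764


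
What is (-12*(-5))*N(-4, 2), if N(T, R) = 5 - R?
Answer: 180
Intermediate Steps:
(-12*(-5))*N(-4, 2) = (-12*(-5))*(5 - 1*2) = 60*(5 - 2) = 60*3 = 180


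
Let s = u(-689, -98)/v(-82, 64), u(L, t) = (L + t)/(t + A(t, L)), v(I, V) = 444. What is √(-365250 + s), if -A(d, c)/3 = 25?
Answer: I*√538751345236239/38406 ≈ 604.36*I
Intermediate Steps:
A(d, c) = -75 (A(d, c) = -3*25 = -75)
u(L, t) = (L + t)/(-75 + t) (u(L, t) = (L + t)/(t - 75) = (L + t)/(-75 + t))
s = 787/76812 (s = ((-689 - 98)/(-75 - 98))/444 = (-787/(-173))*(1/444) = -1/173*(-787)*(1/444) = (787/173)*(1/444) = 787/76812 ≈ 0.010246)
√(-365250 + s) = √(-365250 + 787/76812) = √(-28055582213/76812) = I*√538751345236239/38406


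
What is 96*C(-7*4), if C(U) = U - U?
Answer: 0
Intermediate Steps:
C(U) = 0
96*C(-7*4) = 96*0 = 0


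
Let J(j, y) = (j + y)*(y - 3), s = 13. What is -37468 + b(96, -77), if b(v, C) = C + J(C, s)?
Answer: -38185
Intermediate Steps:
J(j, y) = (-3 + y)*(j + y) (J(j, y) = (j + y)*(-3 + y) = (-3 + y)*(j + y))
b(v, C) = 130 + 11*C (b(v, C) = C + (13**2 - 3*C - 3*13 + C*13) = C + (169 - 3*C - 39 + 13*C) = C + (130 + 10*C) = 130 + 11*C)
-37468 + b(96, -77) = -37468 + (130 + 11*(-77)) = -37468 + (130 - 847) = -37468 - 717 = -38185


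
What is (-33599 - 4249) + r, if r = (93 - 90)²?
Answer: -37839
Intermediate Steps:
r = 9 (r = 3² = 9)
(-33599 - 4249) + r = (-33599 - 4249) + 9 = -37848 + 9 = -37839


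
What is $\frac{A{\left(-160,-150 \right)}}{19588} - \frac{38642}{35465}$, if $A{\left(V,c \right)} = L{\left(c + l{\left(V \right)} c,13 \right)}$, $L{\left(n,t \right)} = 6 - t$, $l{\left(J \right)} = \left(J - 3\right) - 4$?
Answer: $- \frac{757167751}{694688420} \approx -1.0899$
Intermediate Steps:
$l{\left(J \right)} = -7 + J$ ($l{\left(J \right)} = \left(-3 + J\right) - 4 = -7 + J$)
$A{\left(V,c \right)} = -7$ ($A{\left(V,c \right)} = 6 - 13 = -7$)
$\frac{A{\left(-160,-150 \right)}}{19588} - \frac{38642}{35465} = - \frac{7}{19588} - \frac{38642}{35465} = - \frac{757167751}{694688420}$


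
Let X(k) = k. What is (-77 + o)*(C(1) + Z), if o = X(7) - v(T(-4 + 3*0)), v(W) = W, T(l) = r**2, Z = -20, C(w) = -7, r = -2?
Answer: 1998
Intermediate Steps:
T(l) = 4 (T(l) = (-2)**2 = 4)
o = 3 (o = 7 - 1*4 = 7 - 4 = 3)
(-77 + o)*(C(1) + Z) = (-77 + 3)*(-7 - 20) = -74*(-27) = 1998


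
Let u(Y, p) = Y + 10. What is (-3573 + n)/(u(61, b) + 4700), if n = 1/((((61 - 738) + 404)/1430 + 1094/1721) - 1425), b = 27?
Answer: -963575944033/1286655450821 ≈ -0.74890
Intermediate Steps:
u(Y, p) = 10 + Y
n = -189310/269682551 (n = 1/(((-677 + 404)*(1/1430) + 1094*(1/1721)) - 1425) = 1/((-273*1/1430 + 1094/1721) - 1425) = 1/((-21/110 + 1094/1721) - 1425) = 1/(84199/189310 - 1425) = 1/(-269682551/189310) = -189310/269682551 ≈ -0.00070197)
(-3573 + n)/(u(61, b) + 4700) = (-3573 - 189310/269682551)/((10 + 61) + 4700) = -963575944033/(269682551*(71 + 4700)) = -963575944033/269682551/4771 = -963575944033/269682551*1/4771 = -963575944033/1286655450821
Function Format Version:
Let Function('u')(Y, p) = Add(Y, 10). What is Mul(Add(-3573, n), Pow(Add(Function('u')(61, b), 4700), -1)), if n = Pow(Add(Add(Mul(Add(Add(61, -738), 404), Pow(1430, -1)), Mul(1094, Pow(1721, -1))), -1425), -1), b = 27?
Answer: Rational(-963575944033, 1286655450821) ≈ -0.74890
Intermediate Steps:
Function('u')(Y, p) = Add(10, Y)
n = Rational(-189310, 269682551) (n = Pow(Add(Add(Mul(Add(-677, 404), Rational(1, 1430)), Mul(1094, Rational(1, 1721))), -1425), -1) = Pow(Add(Add(Mul(-273, Rational(1, 1430)), Rational(1094, 1721)), -1425), -1) = Pow(Add(Add(Rational(-21, 110), Rational(1094, 1721)), -1425), -1) = Pow(Add(Rational(84199, 189310), -1425), -1) = Pow(Rational(-269682551, 189310), -1) = Rational(-189310, 269682551) ≈ -0.00070197)
Mul(Add(-3573, n), Pow(Add(Function('u')(61, b), 4700), -1)) = Mul(Add(-3573, Rational(-189310, 269682551)), Pow(Add(Add(10, 61), 4700), -1)) = Mul(Rational(-963575944033, 269682551), Pow(Add(71, 4700), -1)) = Mul(Rational(-963575944033, 269682551), Pow(4771, -1)) = Mul(Rational(-963575944033, 269682551), Rational(1, 4771)) = Rational(-963575944033, 1286655450821)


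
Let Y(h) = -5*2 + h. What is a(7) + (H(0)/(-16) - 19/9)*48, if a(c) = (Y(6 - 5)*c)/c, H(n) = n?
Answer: -331/3 ≈ -110.33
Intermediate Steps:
Y(h) = -10 + h
a(c) = -9 (a(c) = ((-10 + (6 - 5))*c)/c = ((-10 + 1)*c)/c = (-9*c)/c = -9)
a(7) + (H(0)/(-16) - 19/9)*48 = -9 + (0/(-16) - 19/9)*48 = -9 + (0*(-1/16) - 19*⅑)*48 = -9 + (0 - 19/9)*48 = -9 - 19/9*48 = -9 - 304/3 = -331/3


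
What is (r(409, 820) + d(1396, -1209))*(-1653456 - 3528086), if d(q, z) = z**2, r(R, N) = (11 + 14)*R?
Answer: -7626742759052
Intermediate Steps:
r(R, N) = 25*R
(r(409, 820) + d(1396, -1209))*(-1653456 - 3528086) = (25*409 + (-1209)**2)*(-1653456 - 3528086) = (10225 + 1461681)*(-5181542) = 1471906*(-5181542) = -7626742759052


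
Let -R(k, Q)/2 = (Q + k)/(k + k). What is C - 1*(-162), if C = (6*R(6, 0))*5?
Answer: 132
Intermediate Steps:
R(k, Q) = -(Q + k)/k (R(k, Q) = -2*(Q + k)/(k + k) = -2*(Q + k)/(2*k) = -2*(Q + k)*1/(2*k) = -(Q + k)/k)
C = -30 (C = (6*((-1*0 - 1*6)/6))*5 = (6*((0 - 6)/6))*5 = (6*((1/6)*(-6)))*5 = (6*(-1))*5 = -6*5 = -30)
C - 1*(-162) = -30 - 1*(-162) = -30 + 162 = 132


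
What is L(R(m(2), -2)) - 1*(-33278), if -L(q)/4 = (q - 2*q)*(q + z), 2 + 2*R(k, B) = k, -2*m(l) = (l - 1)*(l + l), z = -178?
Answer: 34718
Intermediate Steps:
m(l) = -l*(-1 + l) (m(l) = -(l - 1)*(l + l)/2 = -(-1 + l)*2*l/2 = -l*(-1 + l))
R(k, B) = -1 + k/2
L(q) = 4*q*(-178 + q) (L(q) = -4*(q - 2*q)*(q - 178) = -4*(-q)*(-178 + q) = -(-4)*q*(-178 + q) = 4*q*(-178 + q))
L(R(m(2), -2)) - 1*(-33278) = 4*(-1 + (2*(1 - 1*2))/2)*(-178 + (-1 + (2*(1 - 1*2))/2)) - 1*(-33278) = 4*(-1 + (2*(1 - 2))/2)*(-178 + (-1 + (2*(1 - 2))/2)) + 33278 = 4*(-1 + (2*(-1))/2)*(-178 + (-1 + (2*(-1))/2)) + 33278 = 4*(-1 + (1/2)*(-2))*(-178 + (-1 + (1/2)*(-2))) + 33278 = 4*(-1 - 1)*(-178 + (-1 - 1)) + 33278 = 4*(-2)*(-178 - 2) + 33278 = 4*(-2)*(-180) + 33278 = 1440 + 33278 = 34718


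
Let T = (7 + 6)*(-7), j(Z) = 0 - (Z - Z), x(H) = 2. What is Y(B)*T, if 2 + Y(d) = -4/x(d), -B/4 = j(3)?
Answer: 364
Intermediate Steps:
j(Z) = 0 (j(Z) = 0 - 1*0 = 0 + 0 = 0)
B = 0 (B = -4*0 = 0)
Y(d) = -4 (Y(d) = -2 - 4/2 = -2 - 4*½ = -2 - 2 = -4)
T = -91 (T = 13*(-7) = -91)
Y(B)*T = -4*(-91) = 364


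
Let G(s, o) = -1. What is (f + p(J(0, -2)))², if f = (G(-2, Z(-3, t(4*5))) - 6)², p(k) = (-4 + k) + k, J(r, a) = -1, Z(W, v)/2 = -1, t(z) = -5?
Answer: 1849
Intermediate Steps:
Z(W, v) = -2 (Z(W, v) = 2*(-1) = -2)
p(k) = -4 + 2*k
f = 49 (f = (-1 - 6)² = (-7)² = 49)
(f + p(J(0, -2)))² = (49 + (-4 + 2*(-1)))² = (49 + (-4 - 2))² = (49 - 6)² = 43² = 1849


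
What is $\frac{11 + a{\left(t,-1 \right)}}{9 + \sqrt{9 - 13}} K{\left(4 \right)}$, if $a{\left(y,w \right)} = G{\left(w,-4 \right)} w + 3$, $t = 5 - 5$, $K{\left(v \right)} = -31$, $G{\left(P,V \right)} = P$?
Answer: $- \frac{837}{17} + \frac{186 i}{17} \approx -49.235 + 10.941 i$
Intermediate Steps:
$t = 0$ ($t = 5 - 5 = 0$)
$a{\left(y,w \right)} = 3 + w^{2}$ ($a{\left(y,w \right)} = w w + 3 = w^{2} + 3 = 3 + w^{2}$)
$\frac{11 + a{\left(t,-1 \right)}}{9 + \sqrt{9 - 13}} K{\left(4 \right)} = \frac{11 + \left(3 + \left(-1\right)^{2}\right)}{9 + \sqrt{9 - 13}} \left(-31\right) = \frac{11 + \left(3 + 1\right)}{9 + \sqrt{-4}} \left(-31\right) = \frac{11 + 4}{9 + 2 i} \left(-31\right) = 15 \frac{9 - 2 i}{85} \left(-31\right) = \frac{3 \left(9 - 2 i\right)}{17} \left(-31\right) = - \frac{93 \left(9 - 2 i\right)}{17}$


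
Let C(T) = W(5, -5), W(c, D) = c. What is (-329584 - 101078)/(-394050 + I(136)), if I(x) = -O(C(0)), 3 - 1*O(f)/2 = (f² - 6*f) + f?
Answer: 71777/65676 ≈ 1.0929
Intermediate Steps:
C(T) = 5
O(f) = 6 - 2*f² + 10*f (O(f) = 6 - 2*((f² - 6*f) + f) = 6 - 2*(f² - 5*f) = 6 + (-2*f² + 10*f) = 6 - 2*f² + 10*f)
I(x) = -6 (I(x) = -(6 - 2*5² + 10*5) = -(6 - 2*25 + 50) = -(6 - 50 + 50) = -1*6 = -6)
(-329584 - 101078)/(-394050 + I(136)) = (-329584 - 101078)/(-394050 - 6) = -430662/(-394056) = -430662*(-1/394056) = 71777/65676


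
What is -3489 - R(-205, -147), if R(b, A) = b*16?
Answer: -209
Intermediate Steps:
R(b, A) = 16*b
-3489 - R(-205, -147) = -3489 - 16*(-205) = -3489 - 1*(-3280) = -3489 + 3280 = -209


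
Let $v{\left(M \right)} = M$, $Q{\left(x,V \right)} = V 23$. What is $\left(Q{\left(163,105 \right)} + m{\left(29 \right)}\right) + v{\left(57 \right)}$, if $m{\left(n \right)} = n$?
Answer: $2501$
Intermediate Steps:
$Q{\left(x,V \right)} = 23 V$
$\left(Q{\left(163,105 \right)} + m{\left(29 \right)}\right) + v{\left(57 \right)} = \left(23 \cdot 105 + 29\right) + 57 = \left(2415 + 29\right) + 57 = 2444 + 57 = 2501$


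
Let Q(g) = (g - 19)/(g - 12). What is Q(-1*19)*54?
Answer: 2052/31 ≈ 66.194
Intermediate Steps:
Q(g) = (-19 + g)/(-12 + g)
Q(-1*19)*54 = ((-19 - 1*19)/(-12 - 1*19))*54 = ((-19 - 19)/(-12 - 19))*54 = (-38/(-31))*54 = -1/31*(-38)*54 = (38/31)*54 = 2052/31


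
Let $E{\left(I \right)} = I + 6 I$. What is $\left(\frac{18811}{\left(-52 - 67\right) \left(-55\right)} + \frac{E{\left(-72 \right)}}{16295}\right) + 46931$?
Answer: $\frac{1001106149618}{21330155} \approx 46934.0$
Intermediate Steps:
$E{\left(I \right)} = 7 I$
$\left(\frac{18811}{\left(-52 - 67\right) \left(-55\right)} + \frac{E{\left(-72 \right)}}{16295}\right) + 46931 = \left(\frac{18811}{\left(-52 - 67\right) \left(-55\right)} + \frac{7 \left(-72\right)}{16295}\right) + 46931 = \left(\frac{18811}{\left(-119\right) \left(-55\right)} - \frac{504}{16295}\right) + 46931 = \left(\frac{18811}{6545} - \frac{504}{16295}\right) + 46931 = \frac{60645313}{21330155} + 46931 = \frac{1001106149618}{21330155}$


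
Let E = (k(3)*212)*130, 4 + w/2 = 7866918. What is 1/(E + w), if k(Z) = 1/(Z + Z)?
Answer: 3/47215264 ≈ 6.3539e-8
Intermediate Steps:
w = 15733828 (w = -8 + 2*7866918 = -8 + 15733836 = 15733828)
k(Z) = 1/(2*Z)
E = 13780/3 (E = (((½)/3)*212)*130 = (((½)*(⅓))*212)*130 = ((⅙)*212)*130 = (106/3)*130 = 13780/3 ≈ 4593.3)
1/(E + w) = 1/(13780/3 + 15733828) = 1/(47215264/3) = 3/47215264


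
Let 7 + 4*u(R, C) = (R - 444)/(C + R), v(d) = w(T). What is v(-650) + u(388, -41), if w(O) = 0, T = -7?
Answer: -2485/1388 ≈ -1.7903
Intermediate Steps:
v(d) = 0
u(R, C) = -7/4 + (-444 + R)/(4*(C + R)) (u(R, C) = -7/4 + ((R - 444)/(C + R))/4 = -7/4 + ((-444 + R)/(C + R))/4 = -7/4 + (-444 + R)/(4*(C + R)))
v(-650) + u(388, -41) = 0 + (-444 - 7*(-41) - 6*388)/(4*(-41 + 388)) = 0 + (¼)*(-444 + 287 - 2328)/347 = 0 + (¼)*(1/347)*(-2485) = 0 - 2485/1388 = -2485/1388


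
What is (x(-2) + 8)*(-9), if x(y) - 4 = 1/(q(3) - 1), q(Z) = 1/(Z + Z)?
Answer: -486/5 ≈ -97.200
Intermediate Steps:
q(Z) = 1/(2*Z)
x(y) = 14/5 (x(y) = 4 + 1/((½)/3 - 1) = 4 + 1/((½)*(⅓) - 1) = 4 + 1/(⅙ - 1) = 4 + 1/(-⅚) = 4 - 6/5 = 14/5)
(x(-2) + 8)*(-9) = (14/5 + 8)*(-9) = (54/5)*(-9) = -486/5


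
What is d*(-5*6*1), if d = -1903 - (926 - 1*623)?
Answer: 66180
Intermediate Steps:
d = -2206 (d = -1903 - (926 - 623) = -1903 - 1*303 = -1903 - 303 = -2206)
d*(-5*6*1) = -2206*(-5*6) = -(-66180) = -2206*(-30) = 66180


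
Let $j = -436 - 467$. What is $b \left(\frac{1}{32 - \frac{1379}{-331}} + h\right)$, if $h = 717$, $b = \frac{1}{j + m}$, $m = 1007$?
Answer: $\frac{4291769}{622492} \approx 6.8945$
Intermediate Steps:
$j = -903$ ($j = -436 - 467 = -903$)
$b = \frac{1}{104}$ ($b = \frac{1}{-903 + 1007} = \frac{1}{104} \approx 0.0096154$)
$b \left(\frac{1}{32 - \frac{1379}{-331}} + h\right) = \frac{\frac{1}{32 - \frac{1379}{-331}} + 717}{104} = \frac{\frac{1}{32 - - \frac{1379}{331}} + 717}{104} = \frac{\frac{1}{32 + \frac{1379}{331}} + 717}{104} = \frac{\frac{1}{\frac{11971}{331}} + 717}{104} = \frac{\frac{331}{11971} + 717}{104} = \frac{1}{104} \cdot \frac{8583538}{11971} = \frac{4291769}{622492}$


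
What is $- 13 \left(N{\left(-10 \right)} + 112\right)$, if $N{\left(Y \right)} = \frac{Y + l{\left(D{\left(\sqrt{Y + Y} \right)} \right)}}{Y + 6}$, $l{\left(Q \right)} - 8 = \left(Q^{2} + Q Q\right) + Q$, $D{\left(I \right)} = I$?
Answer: $- \frac{3185}{2} + \frac{13 i \sqrt{5}}{2} \approx -1592.5 + 14.534 i$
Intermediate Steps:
$l{\left(Q \right)} = 8 + Q + 2 Q^{2}$ ($l{\left(Q \right)} = 8 + \left(\left(Q^{2} + Q Q\right) + Q\right) = 8 + \left(\left(Q^{2} + Q^{2}\right) + Q\right) = 8 + \left(2 Q^{2} + Q\right) = 8 + \left(Q + 2 Q^{2}\right) = 8 + Q + 2 Q^{2}$)
$N{\left(Y \right)} = \frac{8 + 5 Y + \sqrt{2} \sqrt{Y}}{6 + Y}$ ($N{\left(Y \right)} = \frac{Y + \left(8 + \sqrt{Y + Y} + 2 \left(\sqrt{Y + Y}\right)^{2}\right)}{Y + 6} = \frac{Y + \left(8 + \sqrt{2 Y} + 2 \left(\sqrt{2 Y}\right)^{2}\right)}{6 + Y} = \frac{Y + \left(8 + \sqrt{2} \sqrt{Y} + 2 \left(\sqrt{2} \sqrt{Y}\right)^{2}\right)}{6 + Y} = \frac{Y + \left(8 + \sqrt{2} \sqrt{Y} + 2 \cdot 2 Y\right)}{6 + Y} = \frac{Y + \left(8 + \sqrt{2} \sqrt{Y} + 4 Y\right)}{6 + Y} = \frac{Y + \left(8 + 4 Y + \sqrt{2} \sqrt{Y}\right)}{6 + Y} = \frac{8 + 5 Y + \sqrt{2} \sqrt{Y}}{6 + Y}$)
$- 13 \left(N{\left(-10 \right)} + 112\right) = - 13 \left(\frac{8 + 5 \left(-10\right) + \sqrt{2} \sqrt{-10}}{6 - 10} + 112\right) = - 13 \left(\frac{8 - 50 + \sqrt{2} i \sqrt{10}}{-4} + 112\right) = - 13 \left(- \frac{8 - 50 + 2 i \sqrt{5}}{4} + 112\right) = - 13 \left(- \frac{-42 + 2 i \sqrt{5}}{4} + 112\right) = - 13 \left(\left(\frac{21}{2} - \frac{i \sqrt{5}}{2}\right) + 112\right) = - 13 \left(\frac{245}{2} - \frac{i \sqrt{5}}{2}\right) = - \frac{3185}{2} + \frac{13 i \sqrt{5}}{2}$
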